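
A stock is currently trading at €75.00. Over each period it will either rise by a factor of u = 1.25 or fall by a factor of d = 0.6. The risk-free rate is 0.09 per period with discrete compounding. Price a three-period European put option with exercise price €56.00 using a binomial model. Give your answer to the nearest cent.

€2.81

Risk-neutral probability p = (1 + 0.09 − 0.6)/(1.25 − 0.6) = 0.4900/0.6500 = 0.7538
Terminal stock prices: S_uuu = 146.5, S_uud = 70.31, S_udd = 33.75, S_ddd = 16.2
Terminal payoffs (K − S): max(-90.48, 0) = 0, max(-14.31, 0) = 0, max(22.25, 0) = 22.25, max(39.8, 0) = 39.8
Node uu (S = 117.2): V_uu = 1/1.09·[0.7538·0.0000 + 0.2462·0.0000] = 0.0000
Node ud (S = 56.25): V_ud = 1/1.09·[0.7538·0.0000 + 0.2462·22.2500] = 5.0247
Node dd (S = 27): V_dd = 1/1.09·[0.7538·22.2500 + 0.2462·39.8000] = 24.3761
Node u (S = 93.75): V_u = 1/1.09·[0.7538·0.0000 + 0.2462·5.0247] = 1.1347
Node d (S = 45): V_d = 1/1.09·[0.7538·5.0247 + 0.2462·24.3761] = 8.9799
Node 0 (S = 75): V_0 = 1/1.09·[0.7538·1.1347 + 0.2462·8.9799] = 2.8127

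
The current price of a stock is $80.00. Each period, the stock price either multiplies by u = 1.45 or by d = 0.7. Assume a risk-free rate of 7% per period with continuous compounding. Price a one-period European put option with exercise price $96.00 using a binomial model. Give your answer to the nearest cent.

$18.77

Risk-neutral probability p = (e^0.07 − 0.7)/(1.45 − 0.7) = 0.3725/0.7500 = 0.4967
Terminal stock prices: S_u = 116, S_d = 56
Terminal payoffs (K − S): max(-20, 0) = 0, max(40, 0) = 40
Node 0 (S = 80): V_0 = e^(−0.07)·[0.4967·0.0000 + 0.5033·40.0000] = 18.7718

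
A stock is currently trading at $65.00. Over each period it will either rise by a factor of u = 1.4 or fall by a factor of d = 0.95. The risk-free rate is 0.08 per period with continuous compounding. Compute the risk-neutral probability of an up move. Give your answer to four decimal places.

p = 0.2962

Risk-neutral probability p = (e^0.08 − 0.95)/(1.4 − 0.95) = 0.1333/0.4500 = 0.2962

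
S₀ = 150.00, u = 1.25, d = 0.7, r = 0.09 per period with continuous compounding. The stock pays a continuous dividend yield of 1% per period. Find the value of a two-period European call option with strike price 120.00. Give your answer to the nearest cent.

50.37

Per-period risk-free factor R = e^0.09 = 1.0942; dividend-adjusted growth = e^(0.09−0.01) = 1.0833.
Risk-neutral probability p = (1.0833 − 0.7)/(1.25 − 0.7) = 0.3833/0.5500 = 0.6969
Terminal stock prices: S_uu = 234.4, S_ud = 131.2, S_dd = 73.5
Terminal payoffs (S − K): max(114.4, 0) = 114.4, max(11.25, 0) = 11.25, max(-46.5, 0) = 0
Node u (S = 187.5): V_u = e^(−0.09)·[0.6969·114.3750 + 0.3031·11.2500] = 75.9626
Node d (S = 105): V_d = e^(−0.09)·[0.6969·11.2500 + 0.3031·0.0000] = 7.1652
Node 0 (S = 150): V_0 = e^(−0.09)·[0.6969·75.9626 + 0.3031·7.1652] = 50.3659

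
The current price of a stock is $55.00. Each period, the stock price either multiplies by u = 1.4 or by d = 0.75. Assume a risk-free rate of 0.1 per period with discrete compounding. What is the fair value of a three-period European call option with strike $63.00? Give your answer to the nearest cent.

$15.70

Risk-neutral probability p = (1 + 0.1 − 0.75)/(1.4 − 0.75) = 0.3500/0.6500 = 0.5385
Terminal stock prices: S_uuu = 150.9, S_uud = 80.85, S_udd = 43.31, S_ddd = 23.2
Terminal payoffs (S − K): max(87.92, 0) = 87.92, max(17.85, 0) = 17.85, max(-19.69, 0) = 0, max(-39.8, 0) = 0
Node uu (S = 107.8): V_uu = 1/1.1·[0.5385·87.9200 + 0.4615·17.8500] = 50.5273
Node ud (S = 57.75): V_ud = 1/1.1·[0.5385·17.8500 + 0.4615·0.0000] = 8.7378
Node dd (S = 30.94): V_dd = 1/1.1·[0.5385·0.0000 + 0.4615·0.0000] = 0.0000
Node u (S = 77): V_u = 1/1.1·[0.5385·50.5273 + 0.4615·8.7378] = 28.3998
Node d (S = 41.25): V_d = 1/1.1·[0.5385·8.7378 + 0.4615·0.0000] = 4.2772
Node 0 (S = 55): V_0 = 1/1.1·[0.5385·28.3998 + 0.4615·4.2772] = 15.6967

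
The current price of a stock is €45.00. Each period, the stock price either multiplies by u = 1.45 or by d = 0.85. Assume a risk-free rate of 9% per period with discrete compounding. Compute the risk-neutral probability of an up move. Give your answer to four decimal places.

Risk-neutral probability p = (1 + 0.09 − 0.85)/(1.45 − 0.85) = 0.2400/0.6000 = 0.4000

p = 0.4000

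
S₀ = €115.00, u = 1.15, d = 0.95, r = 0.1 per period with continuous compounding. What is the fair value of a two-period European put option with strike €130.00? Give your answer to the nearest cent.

Risk-neutral probability p = (e^0.1 − 0.95)/(1.15 − 0.95) = 0.1552/0.2000 = 0.7759
Terminal stock prices: S_uu = 152.1, S_ud = 125.6, S_dd = 103.8
Terminal payoffs (K − S): max(-22.09, 0) = 0, max(4.363, 0) = 4.363, max(26.21, 0) = 26.21
Node u (S = 132.2): V_u = e^(−0.1)·[0.7759·0.0000 + 0.2241·4.3625] = 0.8848
Node d (S = 109.2): V_d = e^(−0.1)·[0.7759·4.3625 + 0.2241·26.2125] = 8.3789
Node 0 (S = 115): V_0 = e^(−0.1)·[0.7759·0.8848 + 0.2241·8.3789] = 2.3205

€2.32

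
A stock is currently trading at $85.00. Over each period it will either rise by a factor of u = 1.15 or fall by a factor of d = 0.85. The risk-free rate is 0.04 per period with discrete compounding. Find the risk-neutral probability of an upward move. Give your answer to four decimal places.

p = 0.6333

Risk-neutral probability p = (1 + 0.04 − 0.85)/(1.15 − 0.85) = 0.1900/0.3000 = 0.6333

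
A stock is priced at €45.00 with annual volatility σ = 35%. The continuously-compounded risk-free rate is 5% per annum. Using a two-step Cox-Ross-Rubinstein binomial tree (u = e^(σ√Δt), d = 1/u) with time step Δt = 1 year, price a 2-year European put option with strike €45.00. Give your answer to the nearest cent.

CRR parameters: u = e^(σ√Δt) = e^(0.35·√1) = 1.4191, d = 1/u = 0.7047
Per-period rate: rΔt = 0.05·1 = 0.05, so R = e^0.05 = 1.0513
Risk-neutral probability p = (e^0.05 − 0.7047)/(1.4191 − 0.7047) = 0.3466/0.7144 = 0.4852
Terminal stock prices: S_uu = 90.62, S_ud = 45, S_dd = 22.35
Terminal payoffs (K − S): max(-45.62, 0) = 0, max(0, 0) = 0, max(22.65, 0) = 22.65
Node u (S = 63.86): V_u = e^(−0.05)·[0.4852·0.0000 + 0.5148·0.0000] = 0.0000
Node d (S = 31.71): V_d = e^(−0.05)·[0.4852·0.0000 + 0.5148·22.6537] = 11.0944
Node 0 (S = 45): V_0 = e^(−0.05)·[0.4852·0.0000 + 0.5148·11.0944] = 5.4333

€5.43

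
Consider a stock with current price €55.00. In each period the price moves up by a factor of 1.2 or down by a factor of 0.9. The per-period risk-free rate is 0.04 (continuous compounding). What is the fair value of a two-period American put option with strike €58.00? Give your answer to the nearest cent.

€4.33

Risk-neutral probability p = (e^0.04 − 0.9)/(1.2 − 0.9) = 0.1408/0.3000 = 0.4694
Terminal stock prices: S_uu = 79.2, S_ud = 59.4, S_dd = 44.55
Terminal payoffs (K − S): max(-21.2, 0) = 0, max(-1.4, 0) = 0, max(13.45, 0) = 13.45
Node u (S = 66): continuation = e^(−0.04)·[0.4694·0.0000 + 0.5306·0.0000] = 0.0000; exercise value = 0.0000 ≤ continuation, so V_u = 0.0000
Node d (S = 49.5): continuation = e^(−0.04)·[0.4694·0.0000 + 0.5306·13.4500] = 6.8571; exercise value = 8.5000 > continuation, so V_d = 8.5000 (exercise)
Node 0 (S = 55): continuation = e^(−0.04)·[0.4694·0.0000 + 0.5306·8.5000] = 4.3335; exercise value = 3.0000 ≤ continuation, so V_0 = 4.3335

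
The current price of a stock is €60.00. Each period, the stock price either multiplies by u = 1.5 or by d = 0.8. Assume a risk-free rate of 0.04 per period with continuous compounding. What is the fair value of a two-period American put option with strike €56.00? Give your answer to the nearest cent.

Risk-neutral probability p = (e^0.04 − 0.8)/(1.5 − 0.8) = 0.2408/0.7000 = 0.3440
Terminal stock prices: S_uu = 135, S_ud = 72, S_dd = 38.4
Terminal payoffs (K − S): max(-79, 0) = 0, max(-16, 0) = 0, max(17.6, 0) = 17.6
Node u (S = 90): continuation = e^(−0.04)·[0.3440·0.0000 + 0.6560·0.0000] = 0.0000; exercise value = 0.0000 ≤ continuation, so V_u = 0.0000
Node d (S = 48): continuation = e^(−0.04)·[0.3440·0.0000 + 0.6560·17.6000] = 11.0926; exercise value = 8.0000 ≤ continuation, so V_d = 11.0926
Node 0 (S = 60): continuation = e^(−0.04)·[0.3440·0.0000 + 0.6560·11.0926] = 6.9913; exercise value = 0.0000 ≤ continuation, so V_0 = 6.9913

€6.99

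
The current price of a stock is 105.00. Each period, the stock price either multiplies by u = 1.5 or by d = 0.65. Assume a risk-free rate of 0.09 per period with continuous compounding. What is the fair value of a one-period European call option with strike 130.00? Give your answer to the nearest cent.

13.13

Risk-neutral probability p = (e^0.09 − 0.65)/(1.5 − 0.65) = 0.4442/0.8500 = 0.5226
Terminal stock prices: S_u = 157.5, S_d = 68.25
Terminal payoffs (S − K): max(27.5, 0) = 27.5, max(-61.75, 0) = 0
Node 0 (S = 105): V_0 = e^(−0.09)·[0.5226·27.5000 + 0.4774·0.0000] = 13.1335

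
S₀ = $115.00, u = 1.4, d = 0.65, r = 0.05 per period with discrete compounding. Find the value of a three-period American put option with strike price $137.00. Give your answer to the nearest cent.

$34.97

Risk-neutral probability p = (1 + 0.05 − 0.65)/(1.4 − 0.65) = 0.4000/0.7500 = 0.5333
Terminal stock prices: S_uuu = 315.6, S_uud = 146.5, S_udd = 68.02, S_ddd = 31.58
Terminal payoffs (K − S): max(-178.6, 0) = 0, max(-9.51, 0) = 0, max(68.98, 0) = 68.98, max(105.4, 0) = 105.4
Node uu (S = 225.4): continuation = 1/1.05·[0.5333·0.0000 + 0.4667·0.0000] = 0.0000; exercise value = 0.0000 ≤ continuation, so V_uu = 0.0000
Node ud (S = 104.7): continuation = 1/1.05·[0.5333·0.0000 + 0.4667·68.9775] = 30.6567; exercise value = 32.3500 > continuation, so V_ud = 32.3500 (exercise)
Node dd (S = 48.59): continuation = 1/1.05·[0.5333·68.9775 + 0.4667·105.4181] = 81.8887; exercise value = 88.4125 > continuation, so V_dd = 88.4125 (exercise)
Node u (S = 161): continuation = 1/1.05·[0.5333·0.0000 + 0.4667·32.3500] = 14.3778; exercise value = 0.0000 ≤ continuation, so V_u = 14.3778
Node d (S = 74.75): continuation = 1/1.05·[0.5333·32.3500 + 0.4667·88.4125] = 55.7262; exercise value = 62.2500 > continuation, so V_d = 62.2500 (exercise)
Node 0 (S = 115): continuation = 1/1.05·[0.5333·14.3778 + 0.4667·62.2500] = 34.9697; exercise value = 22.0000 ≤ continuation, so V_0 = 34.9697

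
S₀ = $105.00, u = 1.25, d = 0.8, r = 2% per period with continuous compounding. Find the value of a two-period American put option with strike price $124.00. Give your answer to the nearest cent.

Risk-neutral probability p = (e^0.02 − 0.8)/(1.25 − 0.8) = 0.2202/0.4500 = 0.4893
Terminal stock prices: S_uu = 164.1, S_ud = 105, S_dd = 67.2
Terminal payoffs (K − S): max(-40.06, 0) = 0, max(19, 0) = 19, max(56.8, 0) = 56.8
Node u (S = 131.2): continuation = e^(−0.02)·[0.4893·0.0000 + 0.5107·19.0000] = 9.5105; exercise value = 0.0000 ≤ continuation, so V_u = 9.5105
Node d (S = 84): continuation = e^(−0.02)·[0.4893·19.0000 + 0.5107·56.8000] = 37.5446; exercise value = 40.0000 > continuation, so V_d = 40.0000 (exercise)
Node 0 (S = 105): continuation = e^(−0.02)·[0.4893·9.5105 + 0.5107·40.0000] = 24.5837; exercise value = 19.0000 ≤ continuation, so V_0 = 24.5837

$24.58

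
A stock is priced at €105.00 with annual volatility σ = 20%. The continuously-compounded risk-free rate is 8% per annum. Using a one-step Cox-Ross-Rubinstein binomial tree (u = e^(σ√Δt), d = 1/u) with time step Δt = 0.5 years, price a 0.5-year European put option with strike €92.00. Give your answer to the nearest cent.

CRR parameters: u = e^(σ√Δt) = e^(0.2·√0.5) = 1.1519, d = 1/u = 0.8681
Per-period rate: rΔt = 0.08·0.5 = 0.04, so R = e^0.04 = 1.0408
Risk-neutral probability p = (e^0.04 − 0.8681)/(1.1519 − 0.8681) = 0.1727/0.2838 = 0.6085
Terminal stock prices: S_u = 121, S_d = 91.15
Terminal payoffs (K − S): max(-28.95, 0) = 0, max(0.847, 0) = 0.847
Node 0 (S = 105): V_0 = e^(−0.04)·[0.6085·0.0000 + 0.3915·0.8470] = 0.3186

€0.32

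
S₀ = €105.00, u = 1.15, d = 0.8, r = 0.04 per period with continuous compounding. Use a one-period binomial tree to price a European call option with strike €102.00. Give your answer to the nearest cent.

€12.39

Risk-neutral probability p = (e^0.04 − 0.8)/(1.15 − 0.8) = 0.2408/0.3500 = 0.6880
Terminal stock prices: S_u = 120.7, S_d = 84
Terminal payoffs (S − K): max(18.75, 0) = 18.75, max(-18, 0) = 0
Node 0 (S = 105): V_0 = e^(−0.04)·[0.6880·18.7500 + 0.3120·0.0000] = 12.3947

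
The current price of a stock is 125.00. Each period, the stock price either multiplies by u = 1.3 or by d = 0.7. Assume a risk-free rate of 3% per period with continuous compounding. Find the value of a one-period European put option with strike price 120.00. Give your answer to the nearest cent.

14.17

Risk-neutral probability p = (e^0.03 − 0.7)/(1.3 − 0.7) = 0.3305/0.6000 = 0.5508
Terminal stock prices: S_u = 162.5, S_d = 87.5
Terminal payoffs (K − S): max(-42.5, 0) = 0, max(32.5, 0) = 32.5
Node 0 (S = 125): V_0 = e^(−0.03)·[0.5508·0.0000 + 0.4492·32.5000] = 14.1689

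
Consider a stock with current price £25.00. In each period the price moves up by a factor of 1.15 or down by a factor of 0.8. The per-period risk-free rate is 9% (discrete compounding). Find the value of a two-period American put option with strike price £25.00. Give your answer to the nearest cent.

£1.03

Risk-neutral probability p = (1 + 0.09 − 0.8)/(1.15 − 0.8) = 0.2900/0.3500 = 0.8286
Terminal stock prices: S_uu = 33.06, S_ud = 23, S_dd = 16
Terminal payoffs (K − S): max(-8.062, 0) = 0, max(2, 0) = 2, max(9, 0) = 9
Node u (S = 28.75): continuation = 1/1.09·[0.8286·0.0000 + 0.1714·2.0000] = 0.3145; exercise value = 0.0000 ≤ continuation, so V_u = 0.3145
Node d (S = 20): continuation = 1/1.09·[0.8286·2.0000 + 0.1714·9.0000] = 2.9358; exercise value = 5.0000 > continuation, so V_d = 5.0000 (exercise)
Node 0 (S = 25): continuation = 1/1.09·[0.8286·0.3145 + 0.1714·5.0000] = 1.0255; exercise value = 0.0000 ≤ continuation, so V_0 = 1.0255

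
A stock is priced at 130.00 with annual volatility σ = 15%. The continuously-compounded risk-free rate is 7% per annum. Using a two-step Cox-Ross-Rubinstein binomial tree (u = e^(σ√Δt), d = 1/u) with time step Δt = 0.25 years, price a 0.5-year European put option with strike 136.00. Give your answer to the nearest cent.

6.53

CRR parameters: u = e^(σ√Δt) = e^(0.15·√0.25) = 1.0779, d = 1/u = 0.9277
Per-period rate: rΔt = 0.07·0.25 = 0.0175, so R = e^0.0175 = 1.0177
Risk-neutral probability p = (e^0.0175 − 0.9277)/(1.0779 − 0.9277) = 0.0899/0.1501 = 0.5988
Terminal stock prices: S_uu = 151, S_ud = 130, S_dd = 111.9
Terminal payoffs (K − S): max(-15.04, 0) = 0, max(6, 0) = 6, max(24.11, 0) = 24.11
Node u (S = 140.1): V_u = e^(−0.0175)·[0.5988·0.0000 + 0.4012·6.0000] = 2.3652
Node d (S = 120.6): V_d = e^(−0.0175)·[0.5988·6.0000 + 0.4012·24.1080] = 13.0341
Node 0 (S = 130): V_0 = e^(−0.0175)·[0.5988·2.3652 + 0.4012·13.0341] = 6.5298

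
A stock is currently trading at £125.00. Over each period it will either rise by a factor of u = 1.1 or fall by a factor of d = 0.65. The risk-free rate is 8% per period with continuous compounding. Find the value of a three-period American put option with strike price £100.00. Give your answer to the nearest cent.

£1.01

Risk-neutral probability p = (e^0.08 − 0.65)/(1.1 − 0.65) = 0.4333/0.4500 = 0.9629
Terminal stock prices: S_uuu = 166.4, S_uud = 98.31, S_udd = 58.09, S_ddd = 34.33
Terminal payoffs (K − S): max(-66.38, 0) = 0, max(1.687, 0) = 1.687, max(41.91, 0) = 41.91, max(65.67, 0) = 65.67
Node uu (S = 151.3): continuation = e^(−0.08)·[0.9629·0.0000 + 0.0371·1.6875] = 0.0579; exercise value = 0.0000 ≤ continuation, so V_uu = 0.0579
Node ud (S = 89.38): continuation = e^(−0.08)·[0.9629·1.6875 + 0.0371·41.9062] = 2.9366; exercise value = 10.6250 > continuation, so V_ud = 10.6250 (exercise)
Node dd (S = 52.81): continuation = e^(−0.08)·[0.9629·41.9062 + 0.0371·65.6719] = 39.4991; exercise value = 47.1875 > continuation, so V_dd = 47.1875 (exercise)
Node u (S = 137.5): continuation = e^(−0.08)·[0.9629·0.0579 + 0.0371·10.6250] = 0.4157; exercise value = 0.0000 ≤ continuation, so V_u = 0.4157
Node d (S = 81.25): continuation = e^(−0.08)·[0.9629·10.6250 + 0.0371·47.1875] = 11.0616; exercise value = 18.7500 > continuation, so V_d = 18.7500 (exercise)
Node 0 (S = 125): continuation = e^(−0.08)·[0.9629·0.4157 + 0.0371·18.7500] = 1.0123; exercise value = 0.0000 ≤ continuation, so V_0 = 1.0123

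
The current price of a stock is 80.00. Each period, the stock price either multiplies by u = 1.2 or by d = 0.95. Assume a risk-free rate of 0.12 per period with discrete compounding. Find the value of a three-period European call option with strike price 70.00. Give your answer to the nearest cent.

Risk-neutral probability p = (1 + 0.12 − 0.95)/(1.2 − 0.95) = 0.1700/0.2500 = 0.6800
Terminal stock prices: S_uuu = 138.2, S_uud = 109.4, S_udd = 86.64, S_ddd = 68.59
Terminal payoffs (S − K): max(68.24, 0) = 68.24, max(39.44, 0) = 39.44, max(16.64, 0) = 16.64, max(-1.41, 0) = 0
Node uu (S = 115.2): V_uu = 1/1.12·[0.6800·68.2400 + 0.3200·39.4400] = 52.7000
Node ud (S = 91.2): V_ud = 1/1.12·[0.6800·39.4400 + 0.3200·16.6400] = 28.7000
Node dd (S = 72.2): V_dd = 1/1.12·[0.6800·16.6400 + 0.3200·0.0000] = 10.1029
Node u (S = 96): V_u = 1/1.12·[0.6800·52.7000 + 0.3200·28.7000] = 40.1964
Node d (S = 76): V_d = 1/1.12·[0.6800·28.7000 + 0.3200·10.1029] = 20.3115
Node 0 (S = 80): V_0 = 1/1.12·[0.6800·40.1964 + 0.3200·20.3115] = 30.2083

30.21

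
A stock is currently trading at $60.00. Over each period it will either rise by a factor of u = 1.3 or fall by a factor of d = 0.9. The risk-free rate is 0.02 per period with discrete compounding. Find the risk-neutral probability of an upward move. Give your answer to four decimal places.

Risk-neutral probability p = (1 + 0.02 − 0.9)/(1.3 − 0.9) = 0.1200/0.4000 = 0.3000

p = 0.3000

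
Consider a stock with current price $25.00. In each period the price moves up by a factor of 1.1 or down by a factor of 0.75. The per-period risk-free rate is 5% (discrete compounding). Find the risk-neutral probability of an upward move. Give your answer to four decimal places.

Risk-neutral probability p = (1 + 0.05 − 0.75)/(1.1 − 0.75) = 0.3000/0.3500 = 0.8571

p = 0.8571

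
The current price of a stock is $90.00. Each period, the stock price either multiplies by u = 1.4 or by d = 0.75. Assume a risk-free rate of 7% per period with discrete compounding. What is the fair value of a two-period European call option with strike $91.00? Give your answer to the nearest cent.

Risk-neutral probability p = (1 + 0.07 − 0.75)/(1.4 − 0.75) = 0.3200/0.6500 = 0.4923
Terminal stock prices: S_uu = 176.4, S_ud = 94.5, S_dd = 50.62
Terminal payoffs (S − K): max(85.4, 0) = 85.4, max(3.5, 0) = 3.5, max(-40.38, 0) = 0
Node u (S = 126): V_u = 1/1.07·[0.4923·85.4000 + 0.5077·3.5000] = 40.9533
Node d (S = 67.5): V_d = 1/1.07·[0.4923·3.5000 + 0.5077·0.0000] = 1.6104
Node 0 (S = 90): V_0 = 1/1.07·[0.4923·40.9533 + 0.5077·1.6104] = 19.6067

$19.61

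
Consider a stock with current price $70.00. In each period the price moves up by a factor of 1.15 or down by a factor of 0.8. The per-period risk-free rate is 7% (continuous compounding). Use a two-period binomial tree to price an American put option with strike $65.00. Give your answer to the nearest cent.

$1.95

Risk-neutral probability p = (e^0.07 − 0.8)/(1.15 − 0.8) = 0.2725/0.3500 = 0.7786
Terminal stock prices: S_uu = 92.57, S_ud = 64.4, S_dd = 44.8
Terminal payoffs (K − S): max(-27.57, 0) = 0, max(0.6, 0) = 0.6, max(20.2, 0) = 20.2
Node u (S = 80.5): continuation = e^(−0.07)·[0.7786·0.0000 + 0.2214·0.6000] = 0.1239; exercise value = 0.0000 ≤ continuation, so V_u = 0.1239
Node d (S = 56): continuation = e^(−0.07)·[0.7786·0.6000 + 0.2214·20.2000] = 4.6056; exercise value = 9.0000 > continuation, so V_d = 9.0000 (exercise)
Node 0 (S = 70): continuation = e^(−0.07)·[0.7786·0.1239 + 0.2214·9.0000] = 1.9479; exercise value = 0.0000 ≤ continuation, so V_0 = 1.9479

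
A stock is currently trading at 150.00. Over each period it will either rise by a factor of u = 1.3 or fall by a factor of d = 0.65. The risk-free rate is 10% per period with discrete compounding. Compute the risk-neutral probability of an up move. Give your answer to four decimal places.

p = 0.6923

Risk-neutral probability p = (1 + 0.1 − 0.65)/(1.3 − 0.65) = 0.4500/0.6500 = 0.6923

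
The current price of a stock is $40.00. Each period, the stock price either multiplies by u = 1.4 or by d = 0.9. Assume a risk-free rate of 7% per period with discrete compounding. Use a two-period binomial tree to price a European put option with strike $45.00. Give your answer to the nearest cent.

$4.79

Risk-neutral probability p = (1 + 0.07 − 0.9)/(1.4 − 0.9) = 0.1700/0.5000 = 0.3400
Terminal stock prices: S_uu = 78.4, S_ud = 50.4, S_dd = 32.4
Terminal payoffs (K − S): max(-33.4, 0) = 0, max(-5.4, 0) = 0, max(12.6, 0) = 12.6
Node u (S = 56): V_u = 1/1.07·[0.3400·0.0000 + 0.6600·0.0000] = 0.0000
Node d (S = 36): V_d = 1/1.07·[0.3400·0.0000 + 0.6600·12.6000] = 7.7720
Node 0 (S = 40): V_0 = 1/1.07·[0.3400·0.0000 + 0.6600·7.7720] = 4.7939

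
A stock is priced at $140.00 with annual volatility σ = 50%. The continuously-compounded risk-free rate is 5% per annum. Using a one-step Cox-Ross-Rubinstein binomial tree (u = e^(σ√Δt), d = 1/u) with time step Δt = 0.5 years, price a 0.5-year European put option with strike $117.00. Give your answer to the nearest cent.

$10.07

CRR parameters: u = e^(σ√Δt) = e^(0.5·√0.5) = 1.4241, d = 1/u = 0.7022
Per-period rate: rΔt = 0.05·0.5 = 0.025, so R = e^0.025 = 1.0253
Risk-neutral probability p = (e^0.025 − 0.7022)/(1.4241 − 0.7022) = 0.3231/0.7219 = 0.4476
Terminal stock prices: S_u = 199.4, S_d = 98.31
Terminal payoffs (K − S): max(-82.38, 0) = 0, max(18.69, 0) = 18.69
Node 0 (S = 140): V_0 = e^(−0.025)·[0.4476·0.0000 + 0.5524·18.6936] = 10.0716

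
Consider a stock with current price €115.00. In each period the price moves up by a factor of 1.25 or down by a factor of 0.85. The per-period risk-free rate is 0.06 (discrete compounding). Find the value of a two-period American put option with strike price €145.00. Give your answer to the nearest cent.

€30.00

Risk-neutral probability p = (1 + 0.06 − 0.85)/(1.25 − 0.85) = 0.2100/0.4000 = 0.5250
Terminal stock prices: S_uu = 179.7, S_ud = 122.2, S_dd = 83.09
Terminal payoffs (K − S): max(-34.69, 0) = 0, max(22.81, 0) = 22.81, max(61.91, 0) = 61.91
Node u (S = 143.8): continuation = 1/1.06·[0.5250·0.0000 + 0.4750·22.8125] = 10.2226; exercise value = 1.2500 ≤ continuation, so V_u = 10.2226
Node d (S = 97.75): continuation = 1/1.06·[0.5250·22.8125 + 0.4750·61.9125] = 39.0425; exercise value = 47.2500 > continuation, so V_d = 47.2500 (exercise)
Node 0 (S = 115): continuation = 1/1.06·[0.5250·10.2226 + 0.4750·47.2500] = 26.2364; exercise value = 30.0000 > continuation, so V_0 = 30.0000 (exercise)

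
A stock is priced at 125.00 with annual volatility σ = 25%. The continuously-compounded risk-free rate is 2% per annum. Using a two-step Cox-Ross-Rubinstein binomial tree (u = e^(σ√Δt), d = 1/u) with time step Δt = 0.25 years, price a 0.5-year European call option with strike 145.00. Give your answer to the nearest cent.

CRR parameters: u = e^(σ√Δt) = e^(0.25·√0.25) = 1.1331, d = 1/u = 0.8825
Per-period rate: rΔt = 0.02·0.25 = 0.005, so R = e^0.005 = 1.0050
Risk-neutral probability p = (e^0.005 − 0.8825)/(1.1331 − 0.8825) = 0.1225/0.2507 = 0.4888
Terminal stock prices: S_uu = 160.5, S_ud = 125, S_dd = 97.35
Terminal payoffs (S − K): max(15.5, 0) = 15.5, max(-20, 0) = 0, max(-47.65, 0) = 0
Node u (S = 141.6): V_u = e^(−0.005)·[0.4888·15.5032 + 0.5112·0.0000] = 7.5400
Node d (S = 110.3): V_d = e^(−0.005)·[0.4888·0.0000 + 0.5112·0.0000] = 0.0000
Node 0 (S = 125): V_0 = e^(−0.005)·[0.4888·7.5400 + 0.5112·0.0000] = 3.6671

3.67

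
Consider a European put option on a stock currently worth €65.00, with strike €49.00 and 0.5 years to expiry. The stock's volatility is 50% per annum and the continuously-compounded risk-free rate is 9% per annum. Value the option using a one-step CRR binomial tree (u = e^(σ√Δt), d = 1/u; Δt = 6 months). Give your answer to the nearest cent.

€1.68

CRR parameters: u = e^(σ√Δt) = e^(0.5·√0.5) = 1.4241, d = 1/u = 0.7022
Per-period rate: rΔt = 0.09·0.5 = 0.045, so R = e^0.045 = 1.0460
Risk-neutral probability p = (e^0.045 − 0.7022)/(1.4241 − 0.7022) = 0.3438/0.7219 = 0.4763
Terminal stock prices: S_u = 92.57, S_d = 45.64
Terminal payoffs (K − S): max(-43.57, 0) = 0, max(3.358, 0) = 3.358
Node 0 (S = 65): V_0 = e^(−0.045)·[0.4763·0.0000 + 0.5237·3.3577] = 1.6811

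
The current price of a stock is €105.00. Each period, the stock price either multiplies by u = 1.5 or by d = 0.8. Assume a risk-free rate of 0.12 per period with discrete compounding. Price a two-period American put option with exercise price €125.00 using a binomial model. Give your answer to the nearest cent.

€20.00

Risk-neutral probability p = (1 + 0.12 − 0.8)/(1.5 − 0.8) = 0.3200/0.7000 = 0.4571
Terminal stock prices: S_uu = 236.2, S_ud = 126, S_dd = 67.2
Terminal payoffs (K − S): max(-111.2, 0) = 0, max(-1, 0) = 0, max(57.8, 0) = 57.8
Node u (S = 157.5): continuation = 1/1.12·[0.4571·0.0000 + 0.5429·0.0000] = 0.0000; exercise value = 0.0000 ≤ continuation, so V_u = 0.0000
Node d (S = 84): continuation = 1/1.12·[0.4571·0.0000 + 0.5429·57.8000] = 28.0153; exercise value = 41.0000 > continuation, so V_d = 41.0000 (exercise)
Node 0 (S = 105): continuation = 1/1.12·[0.4571·0.0000 + 0.5429·41.0000] = 19.8724; exercise value = 20.0000 > continuation, so V_0 = 20.0000 (exercise)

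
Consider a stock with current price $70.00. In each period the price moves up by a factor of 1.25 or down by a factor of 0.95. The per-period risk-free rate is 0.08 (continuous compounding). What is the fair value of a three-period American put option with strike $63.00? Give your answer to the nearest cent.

Risk-neutral probability p = (e^0.08 − 0.95)/(1.25 − 0.95) = 0.1333/0.3000 = 0.4443
Terminal stock prices: S_uuu = 136.7, S_uud = 103.9, S_udd = 78.97, S_ddd = 60.02
Terminal payoffs (K − S): max(-73.72, 0) = 0, max(-40.91, 0) = 0, max(-15.97, 0) = 0, max(2.984, 0) = 2.984
Node uu (S = 109.4): continuation = e^(−0.08)·[0.4443·0.0000 + 0.5557·0.0000] = 0.0000; exercise value = 0.0000 ≤ continuation, so V_uu = 0.0000
Node ud (S = 83.12): continuation = e^(−0.08)·[0.4443·0.0000 + 0.5557·0.0000] = 0.0000; exercise value = 0.0000 ≤ continuation, so V_ud = 0.0000
Node dd (S = 63.17): continuation = e^(−0.08)·[0.4443·0.0000 + 0.5557·2.9838] = 1.5306; exercise value = 0.0000 ≤ continuation, so V_dd = 1.5306
Node u (S = 87.5): continuation = e^(−0.08)·[0.4443·0.0000 + 0.5557·0.0000] = 0.0000; exercise value = 0.0000 ≤ continuation, so V_u = 0.0000
Node d (S = 66.5): continuation = e^(−0.08)·[0.4443·0.0000 + 0.5557·1.5306] = 0.7852; exercise value = 0.0000 ≤ continuation, so V_d = 0.7852
Node 0 (S = 70): continuation = e^(−0.08)·[0.4443·0.0000 + 0.5557·0.7852] = 0.4028; exercise value = 0.0000 ≤ continuation, so V_0 = 0.4028

$0.40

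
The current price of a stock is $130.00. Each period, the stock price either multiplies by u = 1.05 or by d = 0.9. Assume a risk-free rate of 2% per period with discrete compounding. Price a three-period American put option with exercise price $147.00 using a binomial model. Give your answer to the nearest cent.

Risk-neutral probability p = (1 + 0.02 − 0.9)/(1.05 − 0.9) = 0.1200/0.1500 = 0.8000
Terminal stock prices: S_uuu = 150.5, S_uud = 129, S_udd = 110.6, S_ddd = 94.77
Terminal payoffs (K − S): max(-3.491, 0) = 0, max(18.01, 0) = 18.01, max(36.43, 0) = 36.43, max(52.23, 0) = 52.23
Node uu (S = 143.3): continuation = 1/1.02·[0.8000·0.0000 + 0.2000·18.0075] = 3.5309; exercise value = 3.6750 > continuation, so V_uu = 3.6750 (exercise)
Node ud (S = 122.9): continuation = 1/1.02·[0.8000·18.0075 + 0.2000·36.4350] = 21.2676; exercise value = 24.1500 > continuation, so V_ud = 24.1500 (exercise)
Node dd (S = 105.3): continuation = 1/1.02·[0.8000·36.4350 + 0.2000·52.2300] = 38.8176; exercise value = 41.7000 > continuation, so V_dd = 41.7000 (exercise)
Node u (S = 136.5): continuation = 1/1.02·[0.8000·3.6750 + 0.2000·24.1500] = 7.6176; exercise value = 10.5000 > continuation, so V_u = 10.5000 (exercise)
Node d (S = 117): continuation = 1/1.02·[0.8000·24.1500 + 0.2000·41.7000] = 27.1176; exercise value = 30.0000 > continuation, so V_d = 30.0000 (exercise)
Node 0 (S = 130): continuation = 1/1.02·[0.8000·10.5000 + 0.2000·30.0000] = 14.1176; exercise value = 17.0000 > continuation, so V_0 = 17.0000 (exercise)

$17.00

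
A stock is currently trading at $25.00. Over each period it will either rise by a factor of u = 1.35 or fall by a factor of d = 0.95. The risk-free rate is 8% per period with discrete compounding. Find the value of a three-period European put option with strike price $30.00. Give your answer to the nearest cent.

Risk-neutral probability p = (1 + 0.08 − 0.95)/(1.35 − 0.95) = 0.1300/0.4000 = 0.3250
Terminal stock prices: S_uuu = 61.51, S_uud = 43.28, S_udd = 30.46, S_ddd = 21.43
Terminal payoffs (K − S): max(-31.51, 0) = 0, max(-13.28, 0) = 0, max(-0.4594, 0) = 0, max(8.566, 0) = 8.566
Node uu (S = 45.56): V_uu = 1/1.08·[0.3250·0.0000 + 0.6750·0.0000] = 0.0000
Node ud (S = 32.06): V_ud = 1/1.08·[0.3250·0.0000 + 0.6750·0.0000] = 0.0000
Node dd (S = 22.56): V_dd = 1/1.08·[0.3250·0.0000 + 0.6750·8.5656] = 5.3535
Node u (S = 33.75): V_u = 1/1.08·[0.3250·0.0000 + 0.6750·0.0000] = 0.0000
Node d (S = 23.75): V_d = 1/1.08·[0.3250·0.0000 + 0.6750·5.3535] = 3.3459
Node 0 (S = 25): V_0 = 1/1.08·[0.3250·0.0000 + 0.6750·3.3459] = 2.0912

$2.09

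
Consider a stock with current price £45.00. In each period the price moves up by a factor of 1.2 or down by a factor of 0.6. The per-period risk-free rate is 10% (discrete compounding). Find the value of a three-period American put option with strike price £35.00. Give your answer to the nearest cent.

£1.51

Risk-neutral probability p = (1 + 0.1 − 0.6)/(1.2 − 0.6) = 0.5000/0.6000 = 0.8333
Terminal stock prices: S_uuu = 77.76, S_uud = 38.88, S_udd = 19.44, S_ddd = 9.72
Terminal payoffs (K − S): max(-42.76, 0) = 0, max(-3.88, 0) = 0, max(15.56, 0) = 15.56, max(25.28, 0) = 25.28
Node uu (S = 64.8): continuation = 1/1.1·[0.8333·0.0000 + 0.1667·0.0000] = 0.0000; exercise value = 0.0000 ≤ continuation, so V_uu = 0.0000
Node ud (S = 32.4): continuation = 1/1.1·[0.8333·0.0000 + 0.1667·15.5600] = 2.3576; exercise value = 2.6000 > continuation, so V_ud = 2.6000 (exercise)
Node dd (S = 16.2): continuation = 1/1.1·[0.8333·15.5600 + 0.1667·25.2800] = 15.6182; exercise value = 18.8000 > continuation, so V_dd = 18.8000 (exercise)
Node u (S = 54): continuation = 1/1.1·[0.8333·0.0000 + 0.1667·2.6000] = 0.3939; exercise value = 0.0000 ≤ continuation, so V_u = 0.3939
Node d (S = 27): continuation = 1/1.1·[0.8333·2.6000 + 0.1667·18.8000] = 4.8182; exercise value = 8.0000 > continuation, so V_d = 8.0000 (exercise)
Node 0 (S = 45): continuation = 1/1.1·[0.8333·0.3939 + 0.1667·8.0000] = 1.5106; exercise value = 0.0000 ≤ continuation, so V_0 = 1.5106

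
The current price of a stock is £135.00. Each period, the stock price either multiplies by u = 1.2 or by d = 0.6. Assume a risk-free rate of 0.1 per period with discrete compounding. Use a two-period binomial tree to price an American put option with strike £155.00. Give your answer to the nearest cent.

Risk-neutral probability p = (1 + 0.1 − 0.6)/(1.2 − 0.6) = 0.5000/0.6000 = 0.8333
Terminal stock prices: S_uu = 194.4, S_ud = 97.2, S_dd = 48.6
Terminal payoffs (K − S): max(-39.4, 0) = 0, max(57.8, 0) = 57.8, max(106.4, 0) = 106.4
Node u (S = 162): continuation = 1/1.1·[0.8333·0.0000 + 0.1667·57.8000] = 8.7576; exercise value = 0.0000 ≤ continuation, so V_u = 8.7576
Node d (S = 81): continuation = 1/1.1·[0.8333·57.8000 + 0.1667·106.4000] = 59.9091; exercise value = 74.0000 > continuation, so V_d = 74.0000 (exercise)
Node 0 (S = 135): continuation = 1/1.1·[0.8333·8.7576 + 0.1667·74.0000] = 17.8466; exercise value = 20.0000 > continuation, so V_0 = 20.0000 (exercise)

£20.00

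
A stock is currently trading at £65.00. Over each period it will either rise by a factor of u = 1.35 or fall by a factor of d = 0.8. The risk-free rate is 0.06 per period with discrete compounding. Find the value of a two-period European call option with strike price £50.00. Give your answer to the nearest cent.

Risk-neutral probability p = (1 + 0.06 − 0.8)/(1.35 − 0.8) = 0.2600/0.5500 = 0.4727
Terminal stock prices: S_uu = 118.5, S_ud = 70.2, S_dd = 41.6
Terminal payoffs (S − K): max(68.46, 0) = 68.46, max(20.2, 0) = 20.2, max(-8.4, 0) = 0
Node u (S = 87.75): V_u = 1/1.06·[0.4727·68.4625 + 0.5273·20.2000] = 40.5802
Node d (S = 52): V_d = 1/1.06·[0.4727·20.2000 + 0.5273·0.0000] = 9.0086
Node 0 (S = 65): V_0 = 1/1.06·[0.4727·40.5802 + 0.5273·9.0086] = 22.5786

£22.58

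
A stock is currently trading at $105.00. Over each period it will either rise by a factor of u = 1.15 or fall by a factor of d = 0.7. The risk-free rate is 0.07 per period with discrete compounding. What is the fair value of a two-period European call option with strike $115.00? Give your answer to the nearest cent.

Risk-neutral probability p = (1 + 0.07 − 0.7)/(1.15 − 0.7) = 0.3700/0.4500 = 0.8222
Terminal stock prices: S_uu = 138.9, S_ud = 84.52, S_dd = 51.45
Terminal payoffs (S − K): max(23.86, 0) = 23.86, max(-30.48, 0) = 0, max(-63.55, 0) = 0
Node u (S = 120.7): V_u = 1/1.07·[0.8222·23.8625 + 0.1778·0.0000] = 18.3367
Node d (S = 73.5): V_d = 1/1.07·[0.8222·0.0000 + 0.1778·0.0000] = 0.0000
Node 0 (S = 105): V_0 = 1/1.07·[0.8222·18.3367 + 0.1778·0.0000] = 14.0905

$14.09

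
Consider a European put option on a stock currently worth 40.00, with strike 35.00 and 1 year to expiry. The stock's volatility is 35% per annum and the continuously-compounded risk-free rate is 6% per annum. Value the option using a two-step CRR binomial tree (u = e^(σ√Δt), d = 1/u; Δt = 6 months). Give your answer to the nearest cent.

CRR parameters: u = e^(σ√Δt) = e^(0.35·√0.5) = 1.2808, d = 1/u = 0.7808
Per-period rate: rΔt = 0.06·0.5 = 0.03, so R = e^0.03 = 1.0305
Risk-neutral probability p = (e^0.03 − 0.7808)/(1.2808 − 0.7808) = 0.2497/0.5000 = 0.4993
Terminal stock prices: S_uu = 65.62, S_ud = 40, S_dd = 24.38
Terminal payoffs (K − S): max(-30.62, 0) = 0, max(-5, 0) = 0, max(10.62, 0) = 10.62
Node u (S = 51.23): V_u = e^(−0.03)·[0.4993·0.0000 + 0.5007·0.0000] = 0.0000
Node d (S = 31.23): V_d = e^(−0.03)·[0.4993·0.0000 + 0.5007·10.6165] = 5.1581
Node 0 (S = 40): V_0 = e^(−0.03)·[0.4993·0.0000 + 0.5007·5.1581] = 2.5061

2.51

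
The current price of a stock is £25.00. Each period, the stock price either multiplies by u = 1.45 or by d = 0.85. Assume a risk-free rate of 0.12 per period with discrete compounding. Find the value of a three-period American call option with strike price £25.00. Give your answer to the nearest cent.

£8.35

Risk-neutral probability p = (1 + 0.12 − 0.85)/(1.45 − 0.85) = 0.2700/0.6000 = 0.4500
Terminal stock prices: S_uuu = 76.22, S_uud = 44.68, S_udd = 26.19, S_ddd = 15.35
Terminal payoffs (S − K): max(51.22, 0) = 51.22, max(19.68, 0) = 19.68, max(1.191, 0) = 1.191, max(-9.647, 0) = 0
Node uu (S = 52.56): continuation = 1/1.12·[0.4500·51.2156 + 0.5500·19.6781] = 30.2411; exercise value = 27.5625 ≤ continuation, so V_uu = 30.2411
Node ud (S = 30.81): continuation = 1/1.12·[0.4500·19.6781 + 0.5500·1.1906] = 8.4911; exercise value = 5.8125 ≤ continuation, so V_ud = 8.4911
Node dd (S = 18.06): continuation = 1/1.12·[0.4500·1.1906 + 0.5500·0.0000] = 0.4784; exercise value = 0.0000 ≤ continuation, so V_dd = 0.4784
Node u (S = 36.25): continuation = 1/1.12·[0.4500·30.2411 + 0.5500·8.4911] = 16.3202; exercise value = 11.2500 ≤ continuation, so V_u = 16.3202
Node d (S = 21.25): continuation = 1/1.12·[0.4500·8.4911 + 0.5500·0.4784] = 3.6465; exercise value = 0.0000 ≤ continuation, so V_d = 3.6465
Node 0 (S = 25): continuation = 1/1.12·[0.4500·16.3202 + 0.5500·3.6465] = 8.3479; exercise value = 0.0000 ≤ continuation, so V_0 = 8.3479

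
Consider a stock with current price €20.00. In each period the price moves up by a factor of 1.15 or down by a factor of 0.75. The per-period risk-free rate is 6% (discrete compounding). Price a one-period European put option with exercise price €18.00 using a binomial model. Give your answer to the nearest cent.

Risk-neutral probability p = (1 + 0.06 − 0.75)/(1.15 − 0.75) = 0.3100/0.4000 = 0.7750
Terminal stock prices: S_u = 23, S_d = 15
Terminal payoffs (K − S): max(-5, 0) = 0, max(3, 0) = 3
Node 0 (S = 20): V_0 = 1/1.06·[0.7750·0.0000 + 0.2250·3.0000] = 0.6368

€0.64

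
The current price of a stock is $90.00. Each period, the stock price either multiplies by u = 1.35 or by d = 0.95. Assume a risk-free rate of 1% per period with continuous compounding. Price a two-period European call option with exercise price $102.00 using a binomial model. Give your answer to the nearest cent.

$4.73

Risk-neutral probability p = (e^0.01 − 0.95)/(1.35 − 0.95) = 0.0601/0.4000 = 0.1501
Terminal stock prices: S_uu = 164, S_ud = 115.4, S_dd = 81.22
Terminal payoffs (S − K): max(62.03, 0) = 62.03, max(13.43, 0) = 13.43, max(-20.78, 0) = 0
Node u (S = 121.5): V_u = e^(−0.01)·[0.1501·62.0250 + 0.8499·13.4250] = 20.5149
Node d (S = 85.5): V_d = e^(−0.01)·[0.1501·13.4250 + 0.8499·0.0000] = 1.9954
Node 0 (S = 90): V_0 = e^(−0.01)·[0.1501·20.5149 + 0.8499·1.9954] = 4.7281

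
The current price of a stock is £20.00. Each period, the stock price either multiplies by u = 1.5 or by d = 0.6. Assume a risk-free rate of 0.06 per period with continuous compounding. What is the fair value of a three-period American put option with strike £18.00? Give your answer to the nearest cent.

Risk-neutral probability p = (e^0.06 − 0.6)/(1.5 − 0.6) = 0.4618/0.9000 = 0.5132
Terminal stock prices: S_uuu = 67.5, S_uud = 27, S_udd = 10.8, S_ddd = 4.32
Terminal payoffs (K − S): max(-49.5, 0) = 0, max(-9, 0) = 0, max(7.2, 0) = 7.2, max(13.68, 0) = 13.68
Node uu (S = 45): continuation = e^(−0.06)·[0.5132·0.0000 + 0.4868·0.0000] = 0.0000; exercise value = 0.0000 ≤ continuation, so V_uu = 0.0000
Node ud (S = 18): continuation = e^(−0.06)·[0.5132·0.0000 + 0.4868·7.2000] = 3.3012; exercise value = 0.0000 ≤ continuation, so V_ud = 3.3012
Node dd (S = 7.2): continuation = e^(−0.06)·[0.5132·7.2000 + 0.4868·13.6800] = 9.7518; exercise value = 10.8000 > continuation, so V_dd = 10.8000 (exercise)
Node u (S = 30): continuation = e^(−0.06)·[0.5132·0.0000 + 0.4868·3.3012] = 1.5136; exercise value = 0.0000 ≤ continuation, so V_u = 1.5136
Node d (S = 12): continuation = e^(−0.06)·[0.5132·3.3012 + 0.4868·10.8000] = 6.5471; exercise value = 6.0000 ≤ continuation, so V_d = 6.5471
Node 0 (S = 20): continuation = e^(−0.06)·[0.5132·1.5136 + 0.4868·6.5471] = 3.7333; exercise value = 0.0000 ≤ continuation, so V_0 = 3.7333

£3.73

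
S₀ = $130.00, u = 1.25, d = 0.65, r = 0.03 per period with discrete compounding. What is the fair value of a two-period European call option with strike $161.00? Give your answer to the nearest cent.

Risk-neutral probability p = (1 + 0.03 − 0.65)/(1.25 − 0.65) = 0.3800/0.6000 = 0.6333
Terminal stock prices: S_uu = 203.1, S_ud = 105.6, S_dd = 54.93
Terminal payoffs (S − K): max(42.12, 0) = 42.12, max(-55.38, 0) = 0, max(-106.1, 0) = 0
Node u (S = 162.5): V_u = 1/1.03·[0.6333·42.1250 + 0.3667·0.0000] = 25.9021
Node d (S = 84.5): V_d = 1/1.03·[0.6333·0.0000 + 0.3667·0.0000] = 0.0000
Node 0 (S = 130): V_0 = 1/1.03·[0.6333·25.9021 + 0.3667·0.0000] = 15.9269

$15.93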